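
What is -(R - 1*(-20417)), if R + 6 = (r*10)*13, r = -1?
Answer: -20281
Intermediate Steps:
R = -136 (R = -6 - 1*10*13 = -6 - 10*13 = -6 - 130 = -136)
-(R - 1*(-20417)) = -(-136 - 1*(-20417)) = -(-136 + 20417) = -1*20281 = -20281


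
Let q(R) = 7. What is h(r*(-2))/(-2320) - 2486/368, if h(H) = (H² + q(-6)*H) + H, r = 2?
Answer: -180051/26680 ≈ -6.7485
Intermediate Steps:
h(H) = H² + 8*H (h(H) = (H² + 7*H) + H = H² + 8*H)
h(r*(-2))/(-2320) - 2486/368 = ((2*(-2))*(8 + 2*(-2)))/(-2320) - 2486/368 = -4*(8 - 4)*(-1/2320) - 2486*1/368 = -4*4*(-1/2320) - 1243/184 = -16*(-1/2320) - 1243/184 = 1/145 - 1243/184 = -180051/26680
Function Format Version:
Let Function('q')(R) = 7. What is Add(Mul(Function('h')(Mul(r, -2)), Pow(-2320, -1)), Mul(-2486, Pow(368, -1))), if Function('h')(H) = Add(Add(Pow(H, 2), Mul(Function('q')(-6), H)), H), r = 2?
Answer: Rational(-180051, 26680) ≈ -6.7485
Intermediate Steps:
Function('h')(H) = Add(Pow(H, 2), Mul(8, H)) (Function('h')(H) = Add(Add(Pow(H, 2), Mul(7, H)), H) = Add(Pow(H, 2), Mul(8, H)))
Add(Mul(Function('h')(Mul(r, -2)), Pow(-2320, -1)), Mul(-2486, Pow(368, -1))) = Add(Mul(Mul(Mul(2, -2), Add(8, Mul(2, -2))), Pow(-2320, -1)), Mul(-2486, Pow(368, -1))) = Add(Mul(Mul(-4, Add(8, -4)), Rational(-1, 2320)), Mul(-2486, Rational(1, 368))) = Add(Mul(Mul(-4, 4), Rational(-1, 2320)), Rational(-1243, 184)) = Add(Mul(-16, Rational(-1, 2320)), Rational(-1243, 184)) = Add(Rational(1, 145), Rational(-1243, 184)) = Rational(-180051, 26680)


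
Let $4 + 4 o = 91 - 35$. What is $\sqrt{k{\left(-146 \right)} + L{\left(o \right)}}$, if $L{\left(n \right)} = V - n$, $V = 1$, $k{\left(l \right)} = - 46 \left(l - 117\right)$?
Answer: $\sqrt{12086} \approx 109.94$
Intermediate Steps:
$k{\left(l \right)} = 5382 - 46 l$ ($k{\left(l \right)} = - 46 \left(-117 + l\right) = 5382 - 46 l$)
$o = 13$ ($o = -1 + \frac{91 - 35}{4} = -1 + \frac{1}{4} \cdot 56 = -1 + 14 = 13$)
$L{\left(n \right)} = 1 - n$
$\sqrt{k{\left(-146 \right)} + L{\left(o \right)}} = \sqrt{\left(5382 - -6716\right) + \left(1 - 13\right)} = \sqrt{\left(5382 + 6716\right) + \left(1 - 13\right)} = \sqrt{12098 - 12} = \sqrt{12086}$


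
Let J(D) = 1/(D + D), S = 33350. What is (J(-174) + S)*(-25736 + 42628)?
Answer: 49011289177/87 ≈ 5.6335e+8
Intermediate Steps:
J(D) = 1/(2*D)
(J(-174) + S)*(-25736 + 42628) = ((½)/(-174) + 33350)*(-25736 + 42628) = ((½)*(-1/174) + 33350)*16892 = (-1/348 + 33350)*16892 = (11605799/348)*16892 = 49011289177/87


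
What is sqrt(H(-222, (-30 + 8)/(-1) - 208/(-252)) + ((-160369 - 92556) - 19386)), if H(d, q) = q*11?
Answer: 5*I*sqrt(4799137)/21 ≈ 521.59*I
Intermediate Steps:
H(d, q) = 11*q
sqrt(H(-222, (-30 + 8)/(-1) - 208/(-252)) + ((-160369 - 92556) - 19386)) = sqrt(11*((-30 + 8)/(-1) - 208/(-252)) + ((-160369 - 92556) - 19386)) = sqrt(11*(-22*(-1) - 208*(-1/252)) + (-252925 - 19386)) = sqrt(11*(22 + 52/63) - 272311) = sqrt(11*(1438/63) - 272311) = sqrt(15818/63 - 272311) = sqrt(-17139775/63) = 5*I*sqrt(4799137)/21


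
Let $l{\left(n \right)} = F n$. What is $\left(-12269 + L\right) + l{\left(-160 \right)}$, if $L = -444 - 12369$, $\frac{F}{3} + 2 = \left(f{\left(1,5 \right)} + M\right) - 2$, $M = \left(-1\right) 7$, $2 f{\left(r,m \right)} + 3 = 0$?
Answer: $-19082$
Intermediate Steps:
$f{\left(r,m \right)} = - \frac{3}{2}$ ($f{\left(r,m \right)} = - \frac{3}{2} + \frac{1}{2} \cdot 0 = - \frac{3}{2} + 0 = - \frac{3}{2}$)
$M = -7$
$F = - \frac{75}{2}$ ($F = -6 + 3 \left(\left(- \frac{3}{2} - 7\right) - 2\right) = -6 + 3 \left(- \frac{17}{2} - 2\right) = -6 + 3 \left(- \frac{21}{2}\right) = -6 - \frac{63}{2} = - \frac{75}{2} \approx -37.5$)
$L = -12813$
$l{\left(n \right)} = - \frac{75 n}{2}$
$\left(-12269 + L\right) + l{\left(-160 \right)} = \left(-12269 - 12813\right) - -6000 = -25082 + 6000 = -19082$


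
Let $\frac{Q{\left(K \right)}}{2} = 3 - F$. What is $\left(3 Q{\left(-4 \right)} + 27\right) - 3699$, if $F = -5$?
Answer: $-3624$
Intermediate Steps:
$Q{\left(K \right)} = 16$ ($Q{\left(K \right)} = 2 \left(3 - -5\right) = 2 \left(3 + 5\right) = 2 \cdot 8 = 16$)
$\left(3 Q{\left(-4 \right)} + 27\right) - 3699 = \left(3 \cdot 16 + 27\right) - 3699 = \left(48 + 27\right) - 3699 = 75 - 3699 = -3624$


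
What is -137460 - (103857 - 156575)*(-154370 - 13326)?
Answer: -8840735188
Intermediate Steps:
-137460 - (103857 - 156575)*(-154370 - 13326) = -137460 - (-52718)*(-167696) = -137460 - 1*8840597728 = -137460 - 8840597728 = -8840735188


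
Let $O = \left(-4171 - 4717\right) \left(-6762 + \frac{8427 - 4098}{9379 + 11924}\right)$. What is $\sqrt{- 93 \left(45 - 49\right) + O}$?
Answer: $\frac{2 \sqrt{9353256923231}}{789} \approx 7752.4$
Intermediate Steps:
$O = \frac{142253977624}{2367}$ ($O = - 8888 \left(-6762 + \frac{4329}{21303}\right) = - 8888 \left(-6762 + 4329 \cdot \frac{1}{21303}\right) = - 8888 \left(-6762 + \frac{481}{2367}\right) = \left(-8888\right) \left(- \frac{16005173}{2367}\right) = \frac{142253977624}{2367} \approx 6.0099 \cdot 10^{7}$)
$\sqrt{- 93 \left(45 - 49\right) + O} = \sqrt{- 93 \left(45 - 49\right) + \frac{142253977624}{2367}} = \sqrt{\left(-93\right) \left(-4\right) + \frac{142253977624}{2367}} = \sqrt{372 + \frac{142253977624}{2367}} = \sqrt{\frac{142254858148}{2367}} = \frac{2 \sqrt{9353256923231}}{789}$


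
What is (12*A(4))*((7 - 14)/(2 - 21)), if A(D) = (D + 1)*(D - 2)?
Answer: 840/19 ≈ 44.211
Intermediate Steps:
A(D) = (1 + D)*(-2 + D)
(12*A(4))*((7 - 14)/(2 - 21)) = (12*(-2 + 4**2 - 1*4))*((7 - 14)/(2 - 21)) = (12*(-2 + 16 - 4))*(-7/(-19)) = (12*10)*(-7*(-1/19)) = 120*(7/19) = 840/19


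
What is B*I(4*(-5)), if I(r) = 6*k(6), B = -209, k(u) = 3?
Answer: -3762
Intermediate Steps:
I(r) = 18 (I(r) = 6*3 = 18)
B*I(4*(-5)) = -209*18 = -3762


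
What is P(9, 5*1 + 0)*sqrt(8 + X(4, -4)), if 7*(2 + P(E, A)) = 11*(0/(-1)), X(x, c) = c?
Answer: -4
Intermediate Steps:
P(E, A) = -2 (P(E, A) = -2 + (11*(0/(-1)))/7 = -2 + (11*(0*(-1)))/7 = -2 + (11*0)/7 = -2 + (1/7)*0 = -2 + 0 = -2)
P(9, 5*1 + 0)*sqrt(8 + X(4, -4)) = -2*sqrt(8 - 4) = -2*sqrt(4) = -2*2 = -4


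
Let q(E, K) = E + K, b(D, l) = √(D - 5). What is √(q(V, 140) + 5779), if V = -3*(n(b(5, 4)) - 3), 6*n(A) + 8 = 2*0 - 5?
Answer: √23738/2 ≈ 77.036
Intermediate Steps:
b(D, l) = √(-5 + D)
n(A) = -13/6 (n(A) = -4/3 + (2*0 - 5)/6 = -4/3 + (0 - 5)/6 = -4/3 + (⅙)*(-5) = -4/3 - ⅚ = -13/6)
V = 31/2 (V = -3*(-13/6 - 3) = -3*(-31/6) = 31/2 ≈ 15.500)
√(q(V, 140) + 5779) = √((31/2 + 140) + 5779) = √(311/2 + 5779) = √(11869/2) = √23738/2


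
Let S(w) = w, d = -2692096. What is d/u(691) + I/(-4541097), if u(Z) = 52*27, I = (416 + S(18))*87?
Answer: -32863231402/17138979 ≈ -1917.5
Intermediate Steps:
I = 37758 (I = (416 + 18)*87 = 434*87 = 37758)
u(Z) = 1404
d/u(691) + I/(-4541097) = -2692096/1404 + 37758/(-4541097) = -2692096*1/1404 + 37758*(-1/4541097) = -673024/351 - 406/48829 = -32863231402/17138979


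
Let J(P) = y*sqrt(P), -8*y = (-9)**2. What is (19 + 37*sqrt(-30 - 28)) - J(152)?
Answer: 19 + 81*sqrt(38)/4 + 37*I*sqrt(58) ≈ 143.83 + 281.78*I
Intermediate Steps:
y = -81/8 (y = -1/8*(-9)**2 = -1/8*81 = -81/8 ≈ -10.125)
J(P) = -81*sqrt(P)/8
(19 + 37*sqrt(-30 - 28)) - J(152) = (19 + 37*sqrt(-30 - 28)) - (-81)*sqrt(152)/8 = (19 + 37*sqrt(-58)) - (-81)*2*sqrt(38)/8 = (19 + 37*(I*sqrt(58))) - (-81)*sqrt(38)/4 = (19 + 37*I*sqrt(58)) + 81*sqrt(38)/4 = 19 + 81*sqrt(38)/4 + 37*I*sqrt(58)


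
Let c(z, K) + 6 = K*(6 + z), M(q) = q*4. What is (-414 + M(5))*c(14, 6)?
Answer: -44916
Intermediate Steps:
M(q) = 4*q
c(z, K) = -6 + K*(6 + z)
(-414 + M(5))*c(14, 6) = (-414 + 4*5)*(-6 + 6*6 + 6*14) = (-414 + 20)*(-6 + 36 + 84) = -394*114 = -44916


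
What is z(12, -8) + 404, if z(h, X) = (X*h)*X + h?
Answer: 1184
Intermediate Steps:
z(h, X) = h + h*X**2 (z(h, X) = h*X**2 + h = h + h*X**2)
z(12, -8) + 404 = 12*(1 + (-8)**2) + 404 = 12*(1 + 64) + 404 = 12*65 + 404 = 780 + 404 = 1184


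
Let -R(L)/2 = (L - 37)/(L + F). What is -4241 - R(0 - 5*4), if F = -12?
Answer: -67799/16 ≈ -4237.4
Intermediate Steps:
R(L) = -2*(-37 + L)/(-12 + L) (R(L) = -2*(L - 37)/(L - 12) = -2*(-37 + L)/(-12 + L))
-4241 - R(0 - 5*4) = -4241 - 2*(37 - (0 - 5*4))/(-12 + (0 - 5*4)) = -4241 - 2*(37 - (0 - 20))/(-12 + (0 - 20)) = -4241 - 2*(37 - 1*(-20))/(-12 - 20) = -4241 - 2*(37 + 20)/(-32) = -4241 - 2*(-1)*57/32 = -4241 - 1*(-57/16) = -4241 + 57/16 = -67799/16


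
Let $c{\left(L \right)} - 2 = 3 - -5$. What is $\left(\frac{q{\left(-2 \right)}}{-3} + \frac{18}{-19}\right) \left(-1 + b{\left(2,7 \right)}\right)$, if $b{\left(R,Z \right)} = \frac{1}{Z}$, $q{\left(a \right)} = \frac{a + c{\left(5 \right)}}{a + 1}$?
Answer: $- \frac{28}{19} \approx -1.4737$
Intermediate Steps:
$c{\left(L \right)} = 10$ ($c{\left(L \right)} = 2 + \left(3 - -5\right) = 2 + \left(3 + 5\right) = 2 + 8 = 10$)
$q{\left(a \right)} = \frac{10 + a}{1 + a}$ ($q{\left(a \right)} = \frac{a + 10}{a + 1} = \frac{10 + a}{1 + a}$)
$\left(\frac{q{\left(-2 \right)}}{-3} + \frac{18}{-19}\right) \left(-1 + b{\left(2,7 \right)}\right) = \left(\frac{\frac{1}{1 - 2} \left(10 - 2\right)}{-3} + \frac{18}{-19}\right) \left(-1 + \frac{1}{7}\right) = \left(\frac{1}{-1} \cdot 8 \left(- \frac{1}{3}\right) + 18 \left(- \frac{1}{19}\right)\right) \left(-1 + \frac{1}{7}\right) = \left(\left(-1\right) 8 \left(- \frac{1}{3}\right) - \frac{18}{19}\right) \left(- \frac{6}{7}\right) = \left(\left(-8\right) \left(- \frac{1}{3}\right) - \frac{18}{19}\right) \left(- \frac{6}{7}\right) = \left(\frac{8}{3} - \frac{18}{19}\right) \left(- \frac{6}{7}\right) = \frac{98}{57} \left(- \frac{6}{7}\right) = - \frac{28}{19}$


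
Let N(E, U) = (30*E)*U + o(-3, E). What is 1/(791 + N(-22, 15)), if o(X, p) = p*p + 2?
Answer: -1/8623 ≈ -0.00011597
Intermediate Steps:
o(X, p) = 2 + p² (o(X, p) = p² + 2 = 2 + p²)
N(E, U) = 2 + E² + 30*E*U (N(E, U) = (30*E)*U + (2 + E²) = 30*E*U + (2 + E²) = 2 + E² + 30*E*U)
1/(791 + N(-22, 15)) = 1/(791 + (2 + (-22)² + 30*(-22)*15)) = 1/(791 + (2 + 484 - 9900)) = 1/(791 - 9414) = 1/(-8623) = -1/8623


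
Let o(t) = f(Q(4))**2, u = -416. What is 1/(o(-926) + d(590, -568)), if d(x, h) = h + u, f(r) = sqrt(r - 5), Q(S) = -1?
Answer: -1/990 ≈ -0.0010101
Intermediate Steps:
f(r) = sqrt(-5 + r)
o(t) = -6 (o(t) = (sqrt(-5 - 1))**2 = (sqrt(-6))**2 = (I*sqrt(6))**2 = -6)
d(x, h) = -416 + h (d(x, h) = h - 416 = -416 + h)
1/(o(-926) + d(590, -568)) = 1/(-6 + (-416 - 568)) = 1/(-6 - 984) = 1/(-990) = -1/990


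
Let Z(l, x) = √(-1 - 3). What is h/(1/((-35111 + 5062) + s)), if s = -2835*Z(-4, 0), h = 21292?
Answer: -639803308 - 120725640*I ≈ -6.398e+8 - 1.2073e+8*I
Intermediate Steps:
Z(l, x) = 2*I (Z(l, x) = √(-4) = 2*I)
s = -5670*I ≈ -5670.0*I
h/(1/((-35111 + 5062) + s)) = 21292/(1/((-35111 + 5062) - 5670*I)) = 21292/(1/(-30049 - 5670*I)) = 21292/(((-30049 + 5670*I)/935091301)) = 21292*(-30049 - 5670*I) = -639803308 - 120725640*I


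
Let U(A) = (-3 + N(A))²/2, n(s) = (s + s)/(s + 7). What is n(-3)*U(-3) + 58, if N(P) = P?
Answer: 31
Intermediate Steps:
n(s) = 2*s/(7 + s) (n(s) = (2*s)/(7 + s) = 2*s/(7 + s))
U(A) = (-3 + A)²/2
n(-3)*U(-3) + 58 = (2*(-3)/(7 - 3))*((-3 - 3)²/2) + 58 = (2*(-3)/4)*((½)*(-6)²) + 58 = (2*(-3)*(¼))*((½)*36) + 58 = -3/2*18 + 58 = -27 + 58 = 31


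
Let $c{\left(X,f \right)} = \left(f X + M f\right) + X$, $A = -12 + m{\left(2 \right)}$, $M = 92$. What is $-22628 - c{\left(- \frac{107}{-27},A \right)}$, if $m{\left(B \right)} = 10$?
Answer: $- \frac{605881}{27} \approx -22440.0$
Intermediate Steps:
$A = -2$ ($A = -12 + 10 = -2$)
$c{\left(X,f \right)} = X + 92 f + X f$ ($c{\left(X,f \right)} = \left(f X + 92 f\right) + X = \left(X f + 92 f\right) + X = \left(92 f + X f\right) + X = X + 92 f + X f$)
$-22628 - c{\left(- \frac{107}{-27},A \right)} = -22628 - \left(- \frac{107}{-27} + 92 \left(-2\right) + - \frac{107}{-27} \left(-2\right)\right) = -22628 - \left(\left(-107\right) \left(- \frac{1}{27}\right) - 184 + \left(-107\right) \left(- \frac{1}{27}\right) \left(-2\right)\right) = -22628 - \left(\frac{107}{27} - 184 + \frac{107}{27} \left(-2\right)\right) = -22628 - \left(\frac{107}{27} - 184 - \frac{214}{27}\right) = -22628 - - \frac{5075}{27} = -22628 + \frac{5075}{27} = - \frac{605881}{27}$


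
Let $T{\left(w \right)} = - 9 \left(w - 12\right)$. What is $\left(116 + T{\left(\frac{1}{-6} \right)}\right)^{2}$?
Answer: $\frac{203401}{4} \approx 50850.0$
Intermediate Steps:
$T{\left(w \right)} = 108 - 9 w$ ($T{\left(w \right)} = - 9 \left(-12 + w\right) = 108 - 9 w$)
$\left(116 + T{\left(\frac{1}{-6} \right)}\right)^{2} = \left(116 + \left(108 - \frac{9}{-6}\right)\right)^{2} = \left(116 + \left(108 - - \frac{3}{2}\right)\right)^{2} = \left(116 + \left(108 + \frac{3}{2}\right)\right)^{2} = \left(116 + \frac{219}{2}\right)^{2} = \left(\frac{451}{2}\right)^{2} = \frac{203401}{4}$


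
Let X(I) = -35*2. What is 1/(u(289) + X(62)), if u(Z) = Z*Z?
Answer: 1/83451 ≈ 1.1983e-5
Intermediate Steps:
X(I) = -70
u(Z) = Z²
1/(u(289) + X(62)) = 1/(289² - 70) = 1/(83521 - 70) = 1/83451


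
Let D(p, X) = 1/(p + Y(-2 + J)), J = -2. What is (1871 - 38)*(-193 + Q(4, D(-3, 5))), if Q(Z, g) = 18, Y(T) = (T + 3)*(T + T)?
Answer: -320775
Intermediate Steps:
Y(T) = 2*T*(3 + T) (Y(T) = (3 + T)*(2*T) = 2*T*(3 + T))
D(p, X) = 1/(8 + p) (D(p, X) = 1/(p + 2*(-2 - 2)*(3 + (-2 - 2))) = 1/(p + 2*(-4)*(3 - 4)) = 1/(p + 2*(-4)*(-1)) = 1/(p + 8) = 1/(8 + p))
(1871 - 38)*(-193 + Q(4, D(-3, 5))) = (1871 - 38)*(-193 + 18) = 1833*(-175) = -320775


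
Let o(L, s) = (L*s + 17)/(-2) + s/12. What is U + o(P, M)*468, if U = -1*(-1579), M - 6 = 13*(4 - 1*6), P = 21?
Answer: 95101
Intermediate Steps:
M = -20 (M = 6 + 13*(4 - 1*6) = 6 + 13*(4 - 6) = 6 + 13*(-2) = 6 - 26 = -20)
U = 1579
o(L, s) = -17/2 + s/12 - L*s/2 (o(L, s) = (17 + L*s)*(-½) + s*(1/12) = (-17/2 - L*s/2) + s/12 = -17/2 + s/12 - L*s/2)
U + o(P, M)*468 = 1579 + (-17/2 + (1/12)*(-20) - ½*21*(-20))*468 = 1579 + (-17/2 - 5/3 + 210)*468 = 1579 + (1199/6)*468 = 1579 + 93522 = 95101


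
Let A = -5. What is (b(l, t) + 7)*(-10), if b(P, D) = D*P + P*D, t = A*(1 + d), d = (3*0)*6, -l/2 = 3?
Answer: -670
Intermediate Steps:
l = -6 (l = -2*3 = -6)
d = 0 (d = 0*6 = 0)
t = -5 (t = -5*(1 + 0) = -5*1 = -5)
b(P, D) = 2*D*P (b(P, D) = D*P + D*P = 2*D*P)
(b(l, t) + 7)*(-10) = (2*(-5)*(-6) + 7)*(-10) = (60 + 7)*(-10) = 67*(-10) = -670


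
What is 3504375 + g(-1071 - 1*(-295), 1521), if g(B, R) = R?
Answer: 3505896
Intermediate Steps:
3504375 + g(-1071 - 1*(-295), 1521) = 3504375 + 1521 = 3505896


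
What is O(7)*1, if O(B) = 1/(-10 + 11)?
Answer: 1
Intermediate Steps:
O(B) = 1 (O(B) = 1/1 = 1)
O(7)*1 = 1*1 = 1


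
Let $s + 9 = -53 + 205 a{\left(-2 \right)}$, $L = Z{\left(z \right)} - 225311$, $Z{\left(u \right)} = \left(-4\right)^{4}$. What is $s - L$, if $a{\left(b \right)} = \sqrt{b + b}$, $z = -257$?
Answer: $224993 + 410 i \approx 2.2499 \cdot 10^{5} + 410.0 i$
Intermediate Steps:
$Z{\left(u \right)} = 256$
$a{\left(b \right)} = \sqrt{2} \sqrt{b}$ ($a{\left(b \right)} = \sqrt{2 b} = \sqrt{2} \sqrt{b}$)
$L = -225055$ ($L = 256 - 225311 = -225055$)
$s = -62 + 410 i$ ($s = -9 - \left(53 - 205 \sqrt{2} \sqrt{-2}\right) = -9 - \left(53 - 205 \sqrt{2} i \sqrt{2}\right) = -9 - \left(53 - 205 \cdot 2 i\right) = -9 - \left(53 - 410 i\right) = -62 + 410 i \approx -62.0 + 410.0 i$)
$s - L = \left(-62 + 410 i\right) - -225055 = \left(-62 + 410 i\right) + 225055 = 224993 + 410 i$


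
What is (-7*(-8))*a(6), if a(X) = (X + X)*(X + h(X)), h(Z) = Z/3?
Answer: 5376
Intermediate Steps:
h(Z) = Z/3 (h(Z) = Z*(⅓) = Z/3)
a(X) = 8*X²/3 (a(X) = (X + X)*(X + X/3) = (2*X)*(4*X/3) = 8*X²/3)
(-7*(-8))*a(6) = (-7*(-8))*((8/3)*6²) = 56*((8/3)*36) = 56*96 = 5376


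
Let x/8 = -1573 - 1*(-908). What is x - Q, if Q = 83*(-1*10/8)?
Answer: -20865/4 ≈ -5216.3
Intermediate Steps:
x = -5320 (x = 8*(-1573 - 1*(-908)) = 8*(-1573 + 908) = 8*(-665) = -5320)
Q = -415/4 (Q = 83*(-10*⅛) = 83*(-5/4) = -415/4 ≈ -103.75)
x - Q = -5320 - 1*(-415/4) = -5320 + 415/4 = -20865/4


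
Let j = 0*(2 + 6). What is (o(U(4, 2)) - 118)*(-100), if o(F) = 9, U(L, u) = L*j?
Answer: 10900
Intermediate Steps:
j = 0 (j = 0*8 = 0)
U(L, u) = 0 (U(L, u) = L*0 = 0)
(o(U(4, 2)) - 118)*(-100) = (9 - 118)*(-100) = -109*(-100) = 10900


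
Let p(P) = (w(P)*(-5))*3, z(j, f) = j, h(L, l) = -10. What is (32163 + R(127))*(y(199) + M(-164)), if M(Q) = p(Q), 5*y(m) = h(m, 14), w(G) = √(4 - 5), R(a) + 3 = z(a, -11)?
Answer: -64574 - 484305*I ≈ -64574.0 - 4.8431e+5*I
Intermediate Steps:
R(a) = -3 + a
w(G) = I (w(G) = √(-1) = I)
y(m) = -2 (y(m) = (⅕)*(-10) = -2)
p(P) = -15*I (p(P) = (I*(-5))*3 = -5*I*3 = -15*I)
M(Q) = -15*I
(32163 + R(127))*(y(199) + M(-164)) = (32163 + (-3 + 127))*(-2 - 15*I) = (32163 + 124)*(-2 - 15*I) = 32287*(-2 - 15*I) = -64574 - 484305*I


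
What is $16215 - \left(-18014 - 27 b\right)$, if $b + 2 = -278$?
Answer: $26669$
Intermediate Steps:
$b = -280$ ($b = -2 - 278 = -280$)
$16215 - \left(-18014 - 27 b\right) = 16215 - \left(-18014 - 27 \left(-280\right)\right) = 16215 - \left(-18014 - -7560\right) = 16215 - \left(-18014 + 7560\right) = 16215 - -10454 = 16215 + 10454 = 26669$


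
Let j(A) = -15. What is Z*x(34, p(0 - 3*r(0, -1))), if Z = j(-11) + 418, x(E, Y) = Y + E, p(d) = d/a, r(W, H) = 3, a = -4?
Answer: 58435/4 ≈ 14609.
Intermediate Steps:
p(d) = -d/4 (p(d) = d/(-4) = d*(-¼) = -d/4)
x(E, Y) = E + Y
Z = 403 (Z = -15 + 418 = 403)
Z*x(34, p(0 - 3*r(0, -1))) = 403*(34 - (0 - 3*3)/4) = 403*(34 - (0 - 9)/4) = 403*(34 - ¼*(-9)) = 403*(34 + 9/4) = 403*(145/4) = 58435/4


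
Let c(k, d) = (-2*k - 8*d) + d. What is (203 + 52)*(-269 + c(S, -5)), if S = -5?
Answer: -57120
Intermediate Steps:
c(k, d) = -7*d - 2*k (c(k, d) = (-8*d - 2*k) + d = -7*d - 2*k)
(203 + 52)*(-269 + c(S, -5)) = (203 + 52)*(-269 + (-7*(-5) - 2*(-5))) = 255*(-269 + (35 + 10)) = 255*(-269 + 45) = 255*(-224) = -57120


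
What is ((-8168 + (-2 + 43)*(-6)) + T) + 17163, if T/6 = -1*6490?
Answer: -30191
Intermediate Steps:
T = -38940 (T = 6*(-1*6490) = 6*(-6490) = -38940)
((-8168 + (-2 + 43)*(-6)) + T) + 17163 = ((-8168 + (-2 + 43)*(-6)) - 38940) + 17163 = ((-8168 + 41*(-6)) - 38940) + 17163 = ((-8168 - 246) - 38940) + 17163 = (-8414 - 38940) + 17163 = -47354 + 17163 = -30191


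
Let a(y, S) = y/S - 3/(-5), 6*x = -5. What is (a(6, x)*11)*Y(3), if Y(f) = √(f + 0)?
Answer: -363*√3/5 ≈ -125.75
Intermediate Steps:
x = -⅚ (x = (⅙)*(-5) = -⅚ ≈ -0.83333)
Y(f) = √f
a(y, S) = ⅗ + y/S (a(y, S) = y/S - 3*(-⅕) = y/S + ⅗ = ⅗ + y/S)
(a(6, x)*11)*Y(3) = ((⅗ + 6/(-⅚))*11)*√3 = ((⅗ + 6*(-6/5))*11)*√3 = ((⅗ - 36/5)*11)*√3 = (-33/5*11)*√3 = -363*√3/5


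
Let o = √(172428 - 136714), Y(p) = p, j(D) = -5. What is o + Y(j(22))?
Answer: -5 + √35714 ≈ 183.98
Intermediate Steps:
o = √35714 ≈ 188.98
o + Y(j(22)) = √35714 - 5 = -5 + √35714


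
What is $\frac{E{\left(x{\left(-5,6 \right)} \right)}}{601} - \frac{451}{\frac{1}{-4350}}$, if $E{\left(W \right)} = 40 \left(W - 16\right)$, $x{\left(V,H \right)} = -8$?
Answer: $\frac{1179070890}{601} \approx 1.9618 \cdot 10^{6}$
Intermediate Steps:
$E{\left(W \right)} = -640 + 40 W$ ($E{\left(W \right)} = 40 \left(-16 + W\right) = -640 + 40 W$)
$\frac{E{\left(x{\left(-5,6 \right)} \right)}}{601} - \frac{451}{\frac{1}{-4350}} = \frac{-640 + 40 \left(-8\right)}{601} - \frac{451}{\frac{1}{-4350}} = \left(-640 - 320\right) \frac{1}{601} - \frac{451}{- \frac{1}{4350}} = \left(-960\right) \frac{1}{601} - -1961850 = - \frac{960}{601} + 1961850 = \frac{1179070890}{601}$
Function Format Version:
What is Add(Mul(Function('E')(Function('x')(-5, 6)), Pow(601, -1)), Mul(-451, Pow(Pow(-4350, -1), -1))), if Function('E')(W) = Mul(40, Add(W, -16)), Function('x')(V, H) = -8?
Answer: Rational(1179070890, 601) ≈ 1.9618e+6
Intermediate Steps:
Function('E')(W) = Add(-640, Mul(40, W)) (Function('E')(W) = Mul(40, Add(-16, W)) = Add(-640, Mul(40, W)))
Add(Mul(Function('E')(Function('x')(-5, 6)), Pow(601, -1)), Mul(-451, Pow(Pow(-4350, -1), -1))) = Add(Mul(Add(-640, Mul(40, -8)), Pow(601, -1)), Mul(-451, Pow(Pow(-4350, -1), -1))) = Add(Mul(Add(-640, -320), Rational(1, 601)), Mul(-451, Pow(Rational(-1, 4350), -1))) = Add(Mul(-960, Rational(1, 601)), Mul(-451, -4350)) = Add(Rational(-960, 601), 1961850) = Rational(1179070890, 601)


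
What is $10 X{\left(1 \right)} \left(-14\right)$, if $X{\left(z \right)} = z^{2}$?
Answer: $-140$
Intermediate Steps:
$10 X{\left(1 \right)} \left(-14\right) = 10 \cdot 1^{2} \left(-14\right) = 10 \cdot 1 \left(-14\right) = 10 \left(-14\right) = -140$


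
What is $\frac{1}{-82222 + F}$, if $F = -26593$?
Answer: $- \frac{1}{108815} \approx -9.1899 \cdot 10^{-6}$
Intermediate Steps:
$\frac{1}{-82222 + F} = \frac{1}{-82222 - 26593} = \frac{1}{-108815} = - \frac{1}{108815}$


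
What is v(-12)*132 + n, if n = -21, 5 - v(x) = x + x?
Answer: 3807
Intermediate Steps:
v(x) = 5 - 2*x (v(x) = 5 - (x + x) = 5 - 2*x)
v(-12)*132 + n = (5 - 2*(-12))*132 - 21 = (5 + 24)*132 - 21 = 29*132 - 21 = 3828 - 21 = 3807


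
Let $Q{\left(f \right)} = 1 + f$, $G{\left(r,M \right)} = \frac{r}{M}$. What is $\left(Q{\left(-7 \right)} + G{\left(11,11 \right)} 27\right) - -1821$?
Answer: $1842$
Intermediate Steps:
$\left(Q{\left(-7 \right)} + G{\left(11,11 \right)} 27\right) - -1821 = \left(\left(1 - 7\right) + \frac{11}{11} \cdot 27\right) - -1821 = \left(-6 + 11 \cdot \frac{1}{11} \cdot 27\right) + 1821 = \left(-6 + 1 \cdot 27\right) + 1821 = \left(-6 + 27\right) + 1821 = 21 + 1821 = 1842$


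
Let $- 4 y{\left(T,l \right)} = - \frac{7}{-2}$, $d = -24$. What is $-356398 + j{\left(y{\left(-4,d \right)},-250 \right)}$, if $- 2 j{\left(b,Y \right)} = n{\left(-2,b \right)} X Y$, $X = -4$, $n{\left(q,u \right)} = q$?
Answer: $-355398$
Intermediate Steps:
$y{\left(T,l \right)} = - \frac{7}{8}$ ($y{\left(T,l \right)} = - \frac{\left(-7\right) \frac{1}{-2}}{4} = - \frac{\left(-7\right) \left(- \frac{1}{2}\right)}{4} = \left(- \frac{1}{4}\right) \frac{7}{2} = - \frac{7}{8}$)
$j{\left(b,Y \right)} = - 4 Y$ ($j{\left(b,Y \right)} = - \frac{\left(-2\right) \left(-4\right) Y}{2} = - \frac{8 Y}{2} = - 4 Y$)
$-356398 + j{\left(y{\left(-4,d \right)},-250 \right)} = -356398 - -1000 = -356398 + 1000 = -355398$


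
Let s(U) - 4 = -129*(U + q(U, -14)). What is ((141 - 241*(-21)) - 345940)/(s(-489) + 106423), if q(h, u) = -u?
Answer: -170369/83851 ≈ -2.0318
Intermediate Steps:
s(U) = -1802 - 129*U (s(U) = 4 - 129*(U - 1*(-14)) = 4 - 129*(U + 14) = 4 - 129*(14 + U) = 4 + (-1806 - 129*U) = -1802 - 129*U)
((141 - 241*(-21)) - 345940)/(s(-489) + 106423) = ((141 - 241*(-21)) - 345940)/((-1802 - 129*(-489)) + 106423) = ((141 + 5061) - 345940)/((-1802 + 63081) + 106423) = (5202 - 345940)/(61279 + 106423) = -340738/167702 = -340738*1/167702 = -170369/83851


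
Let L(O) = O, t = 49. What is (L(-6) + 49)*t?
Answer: 2107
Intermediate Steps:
(L(-6) + 49)*t = (-6 + 49)*49 = 43*49 = 2107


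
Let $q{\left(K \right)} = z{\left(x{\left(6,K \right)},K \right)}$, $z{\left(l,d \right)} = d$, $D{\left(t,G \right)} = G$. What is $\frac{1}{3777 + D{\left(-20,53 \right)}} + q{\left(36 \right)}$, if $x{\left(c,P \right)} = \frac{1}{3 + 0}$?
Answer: $\frac{137881}{3830} \approx 36.0$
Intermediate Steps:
$x{\left(c,P \right)} = \frac{1}{3}$
$q{\left(K \right)} = K$
$\frac{1}{3777 + D{\left(-20,53 \right)}} + q{\left(36 \right)} = \frac{1}{3777 + 53} + 36 = \frac{1}{3830} + 36 = \frac{137881}{3830}$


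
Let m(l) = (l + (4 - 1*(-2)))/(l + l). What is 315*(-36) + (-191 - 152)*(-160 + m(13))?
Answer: 1125523/26 ≈ 43289.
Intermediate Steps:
m(l) = (6 + l)/(2*l) (m(l) = (l + (4 + 2))/((2*l)) = (l + 6)*(1/(2*l)) = (6 + l)*(1/(2*l)) = (6 + l)/(2*l))
315*(-36) + (-191 - 152)*(-160 + m(13)) = 315*(-36) + (-191 - 152)*(-160 + (1/2)*(6 + 13)/13) = -11340 - 343*(-160 + (1/2)*(1/13)*19) = -11340 - 343*(-160 + 19/26) = -11340 - 343*(-4141/26) = -11340 + 1420363/26 = 1125523/26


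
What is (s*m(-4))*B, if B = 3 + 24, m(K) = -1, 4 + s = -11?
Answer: 405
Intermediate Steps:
s = -15 (s = -4 - 11 = -15)
B = 27
(s*m(-4))*B = -15*(-1)*27 = 15*27 = 405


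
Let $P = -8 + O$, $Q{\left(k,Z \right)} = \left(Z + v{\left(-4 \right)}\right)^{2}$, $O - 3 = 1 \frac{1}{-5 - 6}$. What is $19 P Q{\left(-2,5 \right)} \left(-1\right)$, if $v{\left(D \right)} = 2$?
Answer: $\frac{52136}{11} \approx 4739.6$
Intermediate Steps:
$O = \frac{32}{11}$ ($O = 3 + 1 \frac{1}{-5 - 6} = 3 + 1 \frac{1}{-11} = 3 + 1 \left(- \frac{1}{11}\right) = 3 - \frac{1}{11} = \frac{32}{11} \approx 2.9091$)
$Q{\left(k,Z \right)} = \left(2 + Z\right)^{2}$ ($Q{\left(k,Z \right)} = \left(Z + 2\right)^{2} = \left(2 + Z\right)^{2}$)
$P = - \frac{56}{11}$ ($P = -8 + \frac{32}{11} = - \frac{56}{11} \approx -5.0909$)
$19 P Q{\left(-2,5 \right)} \left(-1\right) = 19 \left(- \frac{56}{11}\right) \left(2 + 5\right)^{2} \left(-1\right) = - \frac{1064 \cdot 7^{2} \left(-1\right)}{11} = - \frac{1064 \cdot 49 \left(-1\right)}{11} = \left(- \frac{1064}{11}\right) \left(-49\right) = \frac{52136}{11}$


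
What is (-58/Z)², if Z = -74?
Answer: 841/1369 ≈ 0.61432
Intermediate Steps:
(-58/Z)² = (-58/(-74))² = (-58*(-1/74))² = (29/37)² = 841/1369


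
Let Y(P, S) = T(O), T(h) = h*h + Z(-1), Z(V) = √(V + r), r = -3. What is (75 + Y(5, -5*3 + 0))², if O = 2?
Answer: 6237 + 316*I ≈ 6237.0 + 316.0*I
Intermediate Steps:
Z(V) = √(-3 + V) (Z(V) = √(V - 3) = √(-3 + V))
T(h) = h² + 2*I (T(h) = h*h + √(-3 - 1) = h² + √(-4) = h² + 2*I)
Y(P, S) = 4 + 2*I (Y(P, S) = 2² + 2*I = 4 + 2*I)
(75 + Y(5, -5*3 + 0))² = (75 + (4 + 2*I))² = (79 + 2*I)²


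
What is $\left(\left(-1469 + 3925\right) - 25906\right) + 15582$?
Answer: $-7868$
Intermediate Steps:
$\left(\left(-1469 + 3925\right) - 25906\right) + 15582 = \left(2456 - 25906\right) + 15582 = -23450 + 15582 = -7868$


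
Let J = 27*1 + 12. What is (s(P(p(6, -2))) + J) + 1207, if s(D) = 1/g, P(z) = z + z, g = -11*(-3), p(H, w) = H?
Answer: 41119/33 ≈ 1246.0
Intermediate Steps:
J = 39 (J = 27 + 12 = 39)
g = 33
P(z) = 2*z
s(D) = 1/33
(s(P(p(6, -2))) + J) + 1207 = (1/33 + 39) + 1207 = 1288/33 + 1207 = 41119/33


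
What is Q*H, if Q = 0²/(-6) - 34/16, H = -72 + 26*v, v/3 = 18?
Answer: -5661/2 ≈ -2830.5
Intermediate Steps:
v = 54 (v = 3*18 = 54)
H = 1332 (H = -72 + 26*54 = -72 + 1404 = 1332)
Q = -17/8 (Q = 0*(-⅙) - 34*1/16 = 0 - 17/8 = -17/8 ≈ -2.1250)
Q*H = -17/8*1332 = -5661/2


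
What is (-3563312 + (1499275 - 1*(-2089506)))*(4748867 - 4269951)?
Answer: 12197511604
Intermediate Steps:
(-3563312 + (1499275 - 1*(-2089506)))*(4748867 - 4269951) = (-3563312 + (1499275 + 2089506))*478916 = (-3563312 + 3588781)*478916 = 25469*478916 = 12197511604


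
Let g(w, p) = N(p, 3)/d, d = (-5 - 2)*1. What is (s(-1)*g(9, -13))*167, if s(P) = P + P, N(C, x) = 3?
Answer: 1002/7 ≈ 143.14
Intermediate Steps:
d = -7 (d = -7*1 = -7)
s(P) = 2*P
g(w, p) = -3/7 (g(w, p) = 3/(-7) = 3*(-1/7) = -3/7)
(s(-1)*g(9, -13))*167 = ((2*(-1))*(-3/7))*167 = -2*(-3/7)*167 = (6/7)*167 = 1002/7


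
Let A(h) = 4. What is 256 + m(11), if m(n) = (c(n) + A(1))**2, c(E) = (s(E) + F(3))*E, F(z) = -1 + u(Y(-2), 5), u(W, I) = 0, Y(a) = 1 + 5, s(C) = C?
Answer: 13252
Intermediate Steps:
Y(a) = 6
F(z) = -1 (F(z) = -1 + 0 = -1)
c(E) = E*(-1 + E) (c(E) = (E - 1)*E = (-1 + E)*E = E*(-1 + E))
m(n) = (4 + n*(-1 + n))**2 (m(n) = (n*(-1 + n) + 4)**2 = (4 + n*(-1 + n))**2)
256 + m(11) = 256 + (4 + 11*(-1 + 11))**2 = 256 + (4 + 11*10)**2 = 256 + (4 + 110)**2 = 256 + 114**2 = 256 + 12996 = 13252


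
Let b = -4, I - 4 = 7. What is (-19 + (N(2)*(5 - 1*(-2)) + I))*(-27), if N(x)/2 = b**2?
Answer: -5832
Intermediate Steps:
I = 11 (I = 4 + 7 = 11)
N(x) = 32 (N(x) = 2*(-4)**2 = 2*16 = 32)
(-19 + (N(2)*(5 - 1*(-2)) + I))*(-27) = (-19 + (32*(5 - 1*(-2)) + 11))*(-27) = (-19 + (32*(5 + 2) + 11))*(-27) = (-19 + (32*7 + 11))*(-27) = (-19 + (224 + 11))*(-27) = (-19 + 235)*(-27) = 216*(-27) = -5832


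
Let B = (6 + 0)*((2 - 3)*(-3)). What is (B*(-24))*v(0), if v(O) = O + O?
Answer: 0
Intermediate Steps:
v(O) = 2*O
B = 18 (B = 6*(-1*(-3)) = 6*3 = 18)
(B*(-24))*v(0) = (18*(-24))*(2*0) = -432*0 = 0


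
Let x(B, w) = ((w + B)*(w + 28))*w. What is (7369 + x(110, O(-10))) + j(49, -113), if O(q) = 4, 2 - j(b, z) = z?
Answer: 22076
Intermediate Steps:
j(b, z) = 2 - z
x(B, w) = w*(28 + w)*(B + w) (x(B, w) = ((B + w)*(28 + w))*w = ((28 + w)*(B + w))*w = w*(28 + w)*(B + w))
(7369 + x(110, O(-10))) + j(49, -113) = (7369 + 4*(4**2 + 28*110 + 28*4 + 110*4)) + (2 - 1*(-113)) = (7369 + 4*(16 + 3080 + 112 + 440)) + (2 + 113) = (7369 + 4*3648) + 115 = (7369 + 14592) + 115 = 21961 + 115 = 22076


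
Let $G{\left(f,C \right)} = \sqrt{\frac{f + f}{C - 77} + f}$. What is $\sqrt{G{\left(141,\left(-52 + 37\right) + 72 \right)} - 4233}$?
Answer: $\frac{\sqrt{-423300 + 30 \sqrt{1410}}}{10} \approx 64.975 i$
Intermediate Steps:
$G{\left(f,C \right)} = \sqrt{f + \frac{2 f}{-77 + C}}$ ($G{\left(f,C \right)} = \sqrt{\frac{2 f}{-77 + C} + f} = \sqrt{f + \frac{2 f}{-77 + C}}$)
$\sqrt{G{\left(141,\left(-52 + 37\right) + 72 \right)} - 4233} = \sqrt{\sqrt{\frac{141 \left(-75 + \left(\left(-52 + 37\right) + 72\right)\right)}{-77 + \left(\left(-52 + 37\right) + 72\right)}} - 4233} = \sqrt{\sqrt{\frac{141 \left(-75 + \left(-15 + 72\right)\right)}{-77 + \left(-15 + 72\right)}} - 4233} = \sqrt{\sqrt{\frac{141 \left(-75 + 57\right)}{-77 + 57}} - 4233} = \sqrt{\sqrt{141 \frac{1}{-20} \left(-18\right)} - 4233} = \sqrt{\sqrt{141 \left(- \frac{1}{20}\right) \left(-18\right)} - 4233} = \sqrt{\sqrt{\frac{1269}{10}} - 4233} = \sqrt{\frac{3 \sqrt{1410}}{10} - 4233} = \sqrt{-4233 + \frac{3 \sqrt{1410}}{10}}$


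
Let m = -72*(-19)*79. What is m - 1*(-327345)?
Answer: 435417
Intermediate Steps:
m = 108072 (m = 1368*79 = 108072)
m - 1*(-327345) = 108072 - 1*(-327345) = 108072 + 327345 = 435417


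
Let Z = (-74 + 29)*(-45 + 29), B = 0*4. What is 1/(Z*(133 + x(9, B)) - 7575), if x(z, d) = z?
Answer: 1/94665 ≈ 1.0564e-5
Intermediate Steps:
B = 0
Z = 720 (Z = -45*(-16) = 720)
1/(Z*(133 + x(9, B)) - 7575) = 1/(720*(133 + 9) - 7575) = 1/(720*142 - 7575) = 1/(102240 - 7575) = 1/94665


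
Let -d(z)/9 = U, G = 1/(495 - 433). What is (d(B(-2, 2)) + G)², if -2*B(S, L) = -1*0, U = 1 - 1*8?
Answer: 15264649/3844 ≈ 3971.0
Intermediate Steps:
U = -7 (U = 1 - 8 = -7)
B(S, L) = 0 (B(S, L) = -(-1)*0/2 = -½*0 = 0)
G = 1/62 ≈ 0.016129
d(z) = 63 (d(z) = -9*(-7) = 63)
(d(B(-2, 2)) + G)² = (63 + 1/62)² = (3907/62)² = 15264649/3844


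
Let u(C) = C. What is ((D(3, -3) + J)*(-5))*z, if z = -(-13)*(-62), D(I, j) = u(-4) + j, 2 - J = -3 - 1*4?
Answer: 8060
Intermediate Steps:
J = 9 (J = 2 - (-3 - 1*4) = 2 - (-3 - 4) = 2 - 1*(-7) = 2 + 7 = 9)
D(I, j) = -4 + j
z = -806 (z = -13*62 = -806)
((D(3, -3) + J)*(-5))*z = (((-4 - 3) + 9)*(-5))*(-806) = ((-7 + 9)*(-5))*(-806) = (2*(-5))*(-806) = -10*(-806) = 8060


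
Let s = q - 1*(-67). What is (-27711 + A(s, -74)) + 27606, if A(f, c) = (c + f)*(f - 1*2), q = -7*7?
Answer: -1001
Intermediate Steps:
q = -49
s = 18 (s = -49 - 1*(-67) = -49 + 67 = 18)
A(f, c) = (-2 + f)*(c + f) (A(f, c) = (c + f)*(f - 2) = (c + f)*(-2 + f) = (-2 + f)*(c + f))
(-27711 + A(s, -74)) + 27606 = (-27711 + (18² - 2*(-74) - 2*18 - 74*18)) + 27606 = (-27711 + (324 + 148 - 36 - 1332)) + 27606 = (-27711 - 896) + 27606 = -28607 + 27606 = -1001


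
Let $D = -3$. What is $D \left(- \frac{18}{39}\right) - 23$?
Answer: $- \frac{281}{13} \approx -21.615$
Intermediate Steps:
$D \left(- \frac{18}{39}\right) - 23 = - 3 \left(- \frac{18}{39}\right) - 23 = - 3 \left(\left(-18\right) \frac{1}{39}\right) - 23 = \left(-3\right) \left(- \frac{6}{13}\right) - 23 = \frac{18}{13} - 23 = - \frac{281}{13}$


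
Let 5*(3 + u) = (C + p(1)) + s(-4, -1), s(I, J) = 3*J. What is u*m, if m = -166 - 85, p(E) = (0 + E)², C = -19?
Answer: 9036/5 ≈ 1807.2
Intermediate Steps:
p(E) = E²
u = -36/5 (u = -3 + ((-19 + 1²) + 3*(-1))/5 = -3 + ((-19 + 1) - 3)/5 = -3 + (-18 - 3)/5 = -3 + (⅕)*(-21) = -3 - 21/5 = -36/5 ≈ -7.2000)
m = -251
u*m = -36/5*(-251) = 9036/5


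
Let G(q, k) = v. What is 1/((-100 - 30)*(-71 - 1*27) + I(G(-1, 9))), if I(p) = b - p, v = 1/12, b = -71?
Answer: 12/152027 ≈ 7.8933e-5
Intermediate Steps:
v = 1/12 ≈ 0.083333
G(q, k) = 1/12
I(p) = -71 - p
1/((-100 - 30)*(-71 - 1*27) + I(G(-1, 9))) = 1/((-100 - 30)*(-71 - 1*27) + (-71 - 1*1/12)) = 1/(-130*(-71 - 27) + (-71 - 1/12)) = 1/(-130*(-98) - 853/12) = 1/(12740 - 853/12) = 1/(152027/12) = 12/152027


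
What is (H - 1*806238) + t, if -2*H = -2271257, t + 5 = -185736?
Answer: 287299/2 ≈ 1.4365e+5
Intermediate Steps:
t = -185741 (t = -5 - 185736 = -185741)
H = 2271257/2 (H = -½*(-2271257) = 2271257/2 ≈ 1.1356e+6)
(H - 1*806238) + t = (2271257/2 - 1*806238) - 185741 = (2271257/2 - 806238) - 185741 = 658781/2 - 185741 = 287299/2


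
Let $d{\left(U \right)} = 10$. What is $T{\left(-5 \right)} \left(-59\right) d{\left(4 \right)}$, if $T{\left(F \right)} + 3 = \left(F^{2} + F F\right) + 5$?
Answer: $-30680$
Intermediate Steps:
$T{\left(F \right)} = 2 + 2 F^{2}$ ($T{\left(F \right)} = -3 + \left(\left(F^{2} + F F\right) + 5\right) = -3 + \left(\left(F^{2} + F^{2}\right) + 5\right) = -3 + \left(2 F^{2} + 5\right) = -3 + \left(5 + 2 F^{2}\right) = 2 + 2 F^{2}$)
$T{\left(-5 \right)} \left(-59\right) d{\left(4 \right)} = \left(2 + 2 \left(-5\right)^{2}\right) \left(-59\right) 10 = \left(2 + 2 \cdot 25\right) \left(-59\right) 10 = \left(2 + 50\right) \left(-59\right) 10 = 52 \left(-59\right) 10 = \left(-3068\right) 10 = -30680$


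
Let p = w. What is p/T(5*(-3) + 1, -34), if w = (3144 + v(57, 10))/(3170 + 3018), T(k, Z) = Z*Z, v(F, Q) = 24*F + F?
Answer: 4569/7153328 ≈ 0.00063872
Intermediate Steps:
v(F, Q) = 25*F
T(k, Z) = Z²
w = 4569/6188 (w = (3144 + 25*57)/(3170 + 3018) = (3144 + 1425)/6188 = 4569*(1/6188) = 4569/6188 ≈ 0.73836)
p = 4569/6188 ≈ 0.73836
p/T(5*(-3) + 1, -34) = 4569/(6188*((-34)²)) = (4569/6188)/1156 = (4569/6188)*(1/1156) = 4569/7153328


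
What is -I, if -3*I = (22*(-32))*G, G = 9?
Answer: -2112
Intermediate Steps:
I = 2112 (I = -22*(-32)*9/3 = -(-704)*9/3 = -1/3*(-6336) = 2112)
-I = -1*2112 = -2112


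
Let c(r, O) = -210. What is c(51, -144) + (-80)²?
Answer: 6190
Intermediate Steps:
c(51, -144) + (-80)² = -210 + (-80)² = -210 + 6400 = 6190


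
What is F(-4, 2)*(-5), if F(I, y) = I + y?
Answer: 10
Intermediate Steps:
F(-4, 2)*(-5) = (-4 + 2)*(-5) = -2*(-5) = 10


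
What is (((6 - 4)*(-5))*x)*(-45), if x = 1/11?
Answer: 450/11 ≈ 40.909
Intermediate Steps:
x = 1/11 ≈ 0.090909
(((6 - 4)*(-5))*x)*(-45) = (((6 - 4)*(-5))*(1/11))*(-45) = ((2*(-5))*(1/11))*(-45) = -10*1/11*(-45) = -10/11*(-45) = 450/11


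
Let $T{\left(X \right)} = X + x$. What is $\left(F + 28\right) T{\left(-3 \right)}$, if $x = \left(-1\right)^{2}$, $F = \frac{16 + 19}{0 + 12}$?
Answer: $- \frac{371}{6} \approx -61.833$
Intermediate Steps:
$F = \frac{35}{12} \approx 2.9167$
$x = 1$
$T{\left(X \right)} = 1 + X$ ($T{\left(X \right)} = X + 1 = 1 + X$)
$\left(F + 28\right) T{\left(-3 \right)} = \left(\frac{35}{12} + 28\right) \left(1 - 3\right) = \frac{371}{12} \left(-2\right) = - \frac{371}{6}$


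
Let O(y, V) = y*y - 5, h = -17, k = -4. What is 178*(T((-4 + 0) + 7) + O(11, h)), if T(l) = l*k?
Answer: 18512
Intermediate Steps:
T(l) = -4*l (T(l) = l*(-4) = -4*l)
O(y, V) = -5 + y² (O(y, V) = y² - 5 = -5 + y²)
178*(T((-4 + 0) + 7) + O(11, h)) = 178*(-4*((-4 + 0) + 7) + (-5 + 11²)) = 178*(-4*(-4 + 7) + (-5 + 121)) = 178*(-4*3 + 116) = 178*(-12 + 116) = 178*104 = 18512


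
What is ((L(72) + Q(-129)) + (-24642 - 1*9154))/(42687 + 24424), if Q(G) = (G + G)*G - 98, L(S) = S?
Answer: -540/67111 ≈ -0.0080464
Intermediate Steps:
Q(G) = -98 + 2*G² (Q(G) = (2*G)*G - 98 = 2*G² - 98 = -98 + 2*G²)
((L(72) + Q(-129)) + (-24642 - 1*9154))/(42687 + 24424) = ((72 + (-98 + 2*(-129)²)) + (-24642 - 1*9154))/(42687 + 24424) = ((72 + (-98 + 2*16641)) + (-24642 - 9154))/67111 = ((72 + (-98 + 33282)) - 33796)*(1/67111) = ((72 + 33184) - 33796)*(1/67111) = (33256 - 33796)*(1/67111) = -540*1/67111 = -540/67111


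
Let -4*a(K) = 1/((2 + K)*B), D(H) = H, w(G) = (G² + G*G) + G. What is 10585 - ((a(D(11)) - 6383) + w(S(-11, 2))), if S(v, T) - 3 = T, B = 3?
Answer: 2638429/156 ≈ 16913.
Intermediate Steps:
S(v, T) = 3 + T
w(G) = G + 2*G² (w(G) = (G² + G²) + G = 2*G² + G = G + 2*G²)
a(K) = -1/(4*(6 + 3*K)) (a(K) = -1/(3*(2 + K))/4 = -1/(4*(6 + 3*K)))
10585 - ((a(D(11)) - 6383) + w(S(-11, 2))) = 10585 - ((-1/(24 + 12*11) - 6383) + (3 + 2)*(1 + 2*(3 + 2))) = 10585 - ((-1/(24 + 132) - 6383) + 5*(1 + 2*5)) = 10585 - ((-1/156 - 6383) + 5*(1 + 10)) = 10585 - ((-1*1/156 - 6383) + 5*11) = 10585 - ((-1/156 - 6383) + 55) = 10585 - (-995749/156 + 55) = 10585 - 1*(-987169/156) = 10585 + 987169/156 = 2638429/156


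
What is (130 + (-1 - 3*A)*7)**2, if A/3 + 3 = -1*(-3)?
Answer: 15129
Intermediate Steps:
A = 0 (A = -9 + 3*(-1*(-3)) = -9 + 3*3 = -9 + 9 = 0)
(130 + (-1 - 3*A)*7)**2 = (130 + (-1 - 3*0)*7)**2 = (130 + (-1 + 0)*7)**2 = (130 - 1*7)**2 = (130 - 7)**2 = 123**2 = 15129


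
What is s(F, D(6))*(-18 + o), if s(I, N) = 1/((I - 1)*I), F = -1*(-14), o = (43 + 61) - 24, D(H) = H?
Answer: 31/91 ≈ 0.34066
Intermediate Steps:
o = 80 (o = 104 - 24 = 80)
F = 14
s(I, N) = 1/(I*(-1 + I)) (s(I, N) = 1/((-1 + I)*I) = 1/(I*(-1 + I)))
s(F, D(6))*(-18 + o) = (1/(14*(-1 + 14)))*(-18 + 80) = ((1/14)/13)*62 = ((1/14)*(1/13))*62 = (1/182)*62 = 31/91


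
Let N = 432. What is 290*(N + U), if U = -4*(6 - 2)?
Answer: 120640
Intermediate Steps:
U = -16 (U = -4*4 = -16)
290*(N + U) = 290*(432 - 16) = 290*416 = 120640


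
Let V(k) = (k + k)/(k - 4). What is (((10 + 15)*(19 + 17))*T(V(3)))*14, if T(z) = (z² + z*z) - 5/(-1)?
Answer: 970200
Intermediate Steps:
V(k) = 2*k/(-4 + k) (V(k) = (2*k)/(-4 + k) = 2*k/(-4 + k))
T(z) = 5 + 2*z² (T(z) = (z² + z²) - 5*(-1) = 2*z² + 5 = 5 + 2*z²)
(((10 + 15)*(19 + 17))*T(V(3)))*14 = (((10 + 15)*(19 + 17))*(5 + 2*(2*3/(-4 + 3))²))*14 = ((25*36)*(5 + 2*(2*3/(-1))²))*14 = (900*(5 + 2*(2*3*(-1))²))*14 = (900*(5 + 2*(-6)²))*14 = (900*(5 + 2*36))*14 = (900*(5 + 72))*14 = (900*77)*14 = 69300*14 = 970200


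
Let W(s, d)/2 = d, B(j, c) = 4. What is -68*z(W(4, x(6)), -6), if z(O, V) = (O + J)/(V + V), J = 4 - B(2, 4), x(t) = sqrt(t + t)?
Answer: 68*sqrt(3)/3 ≈ 39.260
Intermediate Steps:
x(t) = sqrt(2)*sqrt(t) (x(t) = sqrt(2*t) = sqrt(2)*sqrt(t))
W(s, d) = 2*d
J = 0 (J = 4 - 1*4 = 4 - 4 = 0)
z(O, V) = O/(2*V) (z(O, V) = (O + 0)/(V + V) = O/((2*V)) = O*(1/(2*V)) = O/(2*V))
-68*z(W(4, x(6)), -6) = -34*2*(sqrt(2)*sqrt(6))/(-6) = -34*2*(2*sqrt(3))*(-1)/6 = -34*4*sqrt(3)*(-1)/6 = -(-68)*sqrt(3)/3 = 68*sqrt(3)/3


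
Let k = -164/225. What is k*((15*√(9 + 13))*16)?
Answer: -2624*√22/15 ≈ -820.51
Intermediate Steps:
k = -164/225 (k = -164*1/225 = -164/225 ≈ -0.72889)
k*((15*√(9 + 13))*16) = -164*15*√(9 + 13)*16/225 = -164*15*√22*16/225 = -2624*√22/15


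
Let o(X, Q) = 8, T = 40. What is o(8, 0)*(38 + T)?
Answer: 624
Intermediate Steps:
o(8, 0)*(38 + T) = 8*(38 + 40) = 8*78 = 624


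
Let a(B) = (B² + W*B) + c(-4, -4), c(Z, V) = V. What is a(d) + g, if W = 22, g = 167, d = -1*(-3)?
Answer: 238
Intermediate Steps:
d = 3
a(B) = -4 + B² + 22*B (a(B) = (B² + 22*B) - 4 = -4 + B² + 22*B)
a(d) + g = (-4 + 3² + 22*3) + 167 = (-4 + 9 + 66) + 167 = 71 + 167 = 238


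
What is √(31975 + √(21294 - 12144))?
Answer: √(31975 + 5*√366) ≈ 179.08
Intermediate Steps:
√(31975 + √(21294 - 12144)) = √(31975 + √9150) = √(31975 + 5*√366)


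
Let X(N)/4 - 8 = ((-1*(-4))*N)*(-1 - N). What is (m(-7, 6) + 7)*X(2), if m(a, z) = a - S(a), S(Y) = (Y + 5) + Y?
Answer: -576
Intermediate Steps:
S(Y) = 5 + 2*Y (S(Y) = (5 + Y) + Y = 5 + 2*Y)
m(a, z) = -5 - a (m(a, z) = a - (5 + 2*a) = a + (-5 - 2*a) = -5 - a)
X(N) = 32 + 16*N*(-1 - N) (X(N) = 32 + 4*(((-1*(-4))*N)*(-1 - N)) = 32 + 4*((4*N)*(-1 - N)) = 32 + 4*(4*N*(-1 - N)) = 32 + 16*N*(-1 - N))
(m(-7, 6) + 7)*X(2) = ((-5 - 1*(-7)) + 7)*(32 - 16*2 - 16*2²) = ((-5 + 7) + 7)*(32 - 32 - 16*4) = (2 + 7)*(32 - 32 - 64) = 9*(-64) = -576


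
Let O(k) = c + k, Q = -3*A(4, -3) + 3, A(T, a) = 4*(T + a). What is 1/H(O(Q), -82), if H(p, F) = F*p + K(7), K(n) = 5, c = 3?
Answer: 1/497 ≈ 0.0020121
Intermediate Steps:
A(T, a) = 4*T + 4*a
Q = -9 (Q = -3*(4*4 + 4*(-3)) + 3 = -3*(16 - 12) + 3 = -3*4 + 3 = -12 + 3 = -9)
O(k) = 3 + k
H(p, F) = 5 + F*p (H(p, F) = F*p + 5 = 5 + F*p)
1/H(O(Q), -82) = 1/(5 - 82*(3 - 9)) = 1/(5 - 82*(-6)) = 1/(5 + 492) = 1/497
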